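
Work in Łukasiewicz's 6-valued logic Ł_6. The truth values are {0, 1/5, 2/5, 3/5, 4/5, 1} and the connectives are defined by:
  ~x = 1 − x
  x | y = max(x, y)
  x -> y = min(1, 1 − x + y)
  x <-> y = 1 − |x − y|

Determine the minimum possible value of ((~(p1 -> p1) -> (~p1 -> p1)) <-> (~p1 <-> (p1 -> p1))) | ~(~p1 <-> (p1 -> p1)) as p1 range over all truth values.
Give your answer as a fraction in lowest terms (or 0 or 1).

Take p1 = 2/5:
p1 -> p1 = 2/5 -> 2/5 = 1
~(p1 -> p1) = ~1 = 0
~p1 = ~2/5 = 3/5
~p1 -> p1 = 3/5 -> 2/5 = 4/5
~(p1 -> p1) -> (~p1 -> p1) = 0 -> 4/5 = 1
~p1 = ~2/5 = 3/5
p1 -> p1 = 2/5 -> 2/5 = 1
~p1 <-> (p1 -> p1) = 3/5 <-> 1 = 3/5
(~(p1 -> p1) -> (~p1 -> p1)) <-> (~p1 <-> (p1 -> p1)) = 1 <-> 3/5 = 3/5
~p1 = ~2/5 = 3/5
p1 -> p1 = 2/5 -> 2/5 = 1
~p1 <-> (p1 -> p1) = 3/5 <-> 1 = 3/5
~(~p1 <-> (p1 -> p1)) = ~3/5 = 2/5
((~(p1 -> p1) -> (~p1 -> p1)) <-> (~p1 <-> (p1 -> p1))) | ~(~p1 <-> (p1 -> p1)) = 3/5 | 2/5 = 3/5
No assignment yields a value below 3/5, so this is the minimum.

3/5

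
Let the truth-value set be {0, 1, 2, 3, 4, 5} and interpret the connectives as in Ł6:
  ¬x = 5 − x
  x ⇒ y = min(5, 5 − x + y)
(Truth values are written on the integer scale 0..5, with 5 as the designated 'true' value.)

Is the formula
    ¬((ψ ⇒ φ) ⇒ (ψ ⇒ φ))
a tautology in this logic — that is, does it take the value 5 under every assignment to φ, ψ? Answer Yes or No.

No

Counterexample: take φ = 0, ψ = 0.
ψ ⇒ φ = 0 ⇒ 0 = 5
ψ ⇒ φ = 0 ⇒ 0 = 5
(ψ ⇒ φ) ⇒ (ψ ⇒ φ) = 5 ⇒ 5 = 5
¬((ψ ⇒ φ) ⇒ (ψ ⇒ φ)) = ¬5 = 0
This gives 0 ≠ 5.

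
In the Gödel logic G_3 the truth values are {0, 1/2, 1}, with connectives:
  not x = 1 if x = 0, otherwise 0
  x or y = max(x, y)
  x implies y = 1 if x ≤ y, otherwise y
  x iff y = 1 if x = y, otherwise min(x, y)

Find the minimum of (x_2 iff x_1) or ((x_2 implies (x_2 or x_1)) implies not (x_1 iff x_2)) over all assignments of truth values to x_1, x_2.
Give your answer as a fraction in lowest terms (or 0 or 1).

1/2

Take x_1 = 1/2, x_2 = 1:
x_2 iff x_1 = 1 iff 1/2 = 1/2
x_2 or x_1 = 1 or 1/2 = 1
x_2 implies (x_2 or x_1) = 1 implies 1 = 1
x_1 iff x_2 = 1/2 iff 1 = 1/2
not (x_1 iff x_2) = not 1/2 = 0
(x_2 implies (x_2 or x_1)) implies not (x_1 iff x_2) = 1 implies 0 = 0
(x_2 iff x_1) or ((x_2 implies (x_2 or x_1)) implies not (x_1 iff x_2)) = 1/2 or 0 = 1/2
No assignment yields a value below 1/2, so this is the minimum.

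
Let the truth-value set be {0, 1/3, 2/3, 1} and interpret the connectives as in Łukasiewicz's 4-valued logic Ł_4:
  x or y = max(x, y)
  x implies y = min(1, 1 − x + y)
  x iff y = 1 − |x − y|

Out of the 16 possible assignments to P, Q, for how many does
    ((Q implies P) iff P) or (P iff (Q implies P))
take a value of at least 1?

7

P = 0, Q = 0 ↦ 0  <
P = 0, Q = 1/3 ↦ 1/3  <
P = 0, Q = 2/3 ↦ 2/3  <
P = 0, Q = 1 ↦ 1  ≥
P = 1/3, Q = 0 ↦ 1/3  <
P = 1/3, Q = 1/3 ↦ 1/3  <
P = 1/3, Q = 2/3 ↦ 2/3  <
P = 1/3, Q = 1 ↦ 1  ≥
P = 2/3, Q = 0 ↦ 2/3  <
P = 2/3, Q = 1/3 ↦ 2/3  <
P = 2/3, Q = 2/3 ↦ 2/3  <
P = 2/3, Q = 1 ↦ 1  ≥
P = 1, Q = 0 ↦ 1  ≥
P = 1, Q = 1/3 ↦ 1  ≥
P = 1, Q = 2/3 ↦ 1  ≥
P = 1, Q = 1 ↦ 1  ≥
So 7 of the 16 assignments meet the threshold.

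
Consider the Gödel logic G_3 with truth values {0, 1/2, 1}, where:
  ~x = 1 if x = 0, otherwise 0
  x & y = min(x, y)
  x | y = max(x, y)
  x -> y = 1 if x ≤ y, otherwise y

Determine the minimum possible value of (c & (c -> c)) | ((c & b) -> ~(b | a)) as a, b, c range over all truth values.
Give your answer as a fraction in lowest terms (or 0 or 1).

1/2

Take a = 0, b = 1/2, c = 1/2:
c -> c = 1/2 -> 1/2 = 1
c & (c -> c) = 1/2 & 1 = 1/2
c & b = 1/2 & 1/2 = 1/2
b | a = 1/2 | 0 = 1/2
~(b | a) = ~1/2 = 0
(c & b) -> ~(b | a) = 1/2 -> 0 = 0
(c & (c -> c)) | ((c & b) -> ~(b | a)) = 1/2 | 0 = 1/2
No assignment yields a value below 1/2, so this is the minimum.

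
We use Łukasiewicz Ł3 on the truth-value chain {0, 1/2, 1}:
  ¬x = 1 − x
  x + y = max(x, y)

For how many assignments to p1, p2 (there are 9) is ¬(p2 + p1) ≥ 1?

p1 = 0, p2 = 0 ↦ 1  ≥
p1 = 0, p2 = 1/2 ↦ 1/2  <
p1 = 0, p2 = 1 ↦ 0  <
p1 = 1/2, p2 = 0 ↦ 1/2  <
p1 = 1/2, p2 = 1/2 ↦ 1/2  <
p1 = 1/2, p2 = 1 ↦ 0  <
p1 = 1, p2 = 0 ↦ 0  <
p1 = 1, p2 = 1/2 ↦ 0  <
p1 = 1, p2 = 1 ↦ 0  <
So 1 of the 9 assignments meets the threshold.

1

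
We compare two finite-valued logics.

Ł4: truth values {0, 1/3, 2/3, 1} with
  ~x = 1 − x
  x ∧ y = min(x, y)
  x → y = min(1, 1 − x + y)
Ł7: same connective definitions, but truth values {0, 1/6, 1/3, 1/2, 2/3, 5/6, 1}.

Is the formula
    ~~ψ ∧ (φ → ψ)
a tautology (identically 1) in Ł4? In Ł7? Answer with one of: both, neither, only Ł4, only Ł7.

neither

In Ł4: at φ = 0, ψ = 0 the value is 0 — not a tautology.
In Ł7: at φ = 0, ψ = 0 the value is 0 — not a tautology.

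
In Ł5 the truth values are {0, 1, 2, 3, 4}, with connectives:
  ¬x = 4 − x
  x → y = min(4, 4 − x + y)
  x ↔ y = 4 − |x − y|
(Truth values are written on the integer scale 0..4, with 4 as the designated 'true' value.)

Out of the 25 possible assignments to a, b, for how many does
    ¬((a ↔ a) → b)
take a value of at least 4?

value 4: 5 assignments (counts)
value 3: 5 assignments
value 2: 5 assignments
value 1: 5 assignments
value 0: 5 assignments
So 5 of the 25 assignments meet the threshold.

5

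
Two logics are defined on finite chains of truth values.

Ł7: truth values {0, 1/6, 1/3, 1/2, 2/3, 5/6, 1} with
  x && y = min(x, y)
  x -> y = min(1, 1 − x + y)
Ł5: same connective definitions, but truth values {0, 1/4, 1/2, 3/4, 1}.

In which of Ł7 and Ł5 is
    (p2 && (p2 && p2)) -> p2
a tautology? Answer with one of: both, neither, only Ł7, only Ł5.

both

In Ł7: every assignment gives 1 — tautology.
In Ł5: every assignment gives 1 — tautology.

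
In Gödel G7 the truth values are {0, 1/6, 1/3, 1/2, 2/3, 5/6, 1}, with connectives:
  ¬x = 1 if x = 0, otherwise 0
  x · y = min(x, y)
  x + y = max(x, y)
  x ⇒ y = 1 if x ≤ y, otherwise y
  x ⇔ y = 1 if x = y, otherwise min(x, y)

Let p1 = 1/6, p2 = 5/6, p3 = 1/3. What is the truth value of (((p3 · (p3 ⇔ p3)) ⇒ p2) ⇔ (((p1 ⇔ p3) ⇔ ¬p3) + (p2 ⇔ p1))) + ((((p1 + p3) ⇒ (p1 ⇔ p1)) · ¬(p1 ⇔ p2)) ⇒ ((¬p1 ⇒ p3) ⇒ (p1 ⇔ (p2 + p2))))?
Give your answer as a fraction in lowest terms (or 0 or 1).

1

p3 ⇔ p3 = 1/3 ⇔ 1/3 = 1
p3 · (p3 ⇔ p3) = 1/3 · 1 = 1/3
(p3 · (p3 ⇔ p3)) ⇒ p2 = 1/3 ⇒ 5/6 = 1
p1 ⇔ p3 = 1/6 ⇔ 1/3 = 1/6
¬p3 = ¬1/3 = 0
(p1 ⇔ p3) ⇔ ¬p3 = 1/6 ⇔ 0 = 0
p2 ⇔ p1 = 5/6 ⇔ 1/6 = 1/6
((p1 ⇔ p3) ⇔ ¬p3) + (p2 ⇔ p1) = 0 + 1/6 = 1/6
((p3 · (p3 ⇔ p3)) ⇒ p2) ⇔ (((p1 ⇔ p3) ⇔ ¬p3) + (p2 ⇔ p1)) = 1 ⇔ 1/6 = 1/6
p1 + p3 = 1/6 + 1/3 = 1/3
p1 ⇔ p1 = 1/6 ⇔ 1/6 = 1
(p1 + p3) ⇒ (p1 ⇔ p1) = 1/3 ⇒ 1 = 1
p1 ⇔ p2 = 1/6 ⇔ 5/6 = 1/6
¬(p1 ⇔ p2) = ¬1/6 = 0
((p1 + p3) ⇒ (p1 ⇔ p1)) · ¬(p1 ⇔ p2) = 1 · 0 = 0
¬p1 = ¬1/6 = 0
¬p1 ⇒ p3 = 0 ⇒ 1/3 = 1
p2 + p2 = 5/6 + 5/6 = 5/6
p1 ⇔ (p2 + p2) = 1/6 ⇔ 5/6 = 1/6
(¬p1 ⇒ p3) ⇒ (p1 ⇔ (p2 + p2)) = 1 ⇒ 1/6 = 1/6
(((p1 + p3) ⇒ (p1 ⇔ p1)) · ¬(p1 ⇔ p2)) ⇒ ((¬p1 ⇒ p3) ⇒ (p1 ⇔ (p2 + p2))) = 0 ⇒ 1/6 = 1
(((p3 · (p3 ⇔ p3)) ⇒ p2) ⇔ (((p1 ⇔ p3) ⇔ ¬p3) + (p2 ⇔ p1))) + ((((p1 + p3) ⇒ (p1 ⇔ p1)) · ¬(p1 ⇔ p2)) ⇒ ((¬p1 ⇒ p3) ⇒ (p1 ⇔ (p2 + p2)))) = 1/6 + 1 = 1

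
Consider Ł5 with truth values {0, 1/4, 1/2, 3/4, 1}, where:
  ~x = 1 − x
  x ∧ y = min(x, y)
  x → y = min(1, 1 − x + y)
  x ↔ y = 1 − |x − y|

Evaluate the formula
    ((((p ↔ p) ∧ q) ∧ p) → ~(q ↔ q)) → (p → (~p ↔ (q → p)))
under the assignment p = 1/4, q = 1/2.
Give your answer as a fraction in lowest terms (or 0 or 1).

1

p ↔ p = 1/4 ↔ 1/4 = 1
(p ↔ p) ∧ q = 1 ∧ 1/2 = 1/2
((p ↔ p) ∧ q) ∧ p = 1/2 ∧ 1/4 = 1/4
q ↔ q = 1/2 ↔ 1/2 = 1
~(q ↔ q) = ~1 = 0
(((p ↔ p) ∧ q) ∧ p) → ~(q ↔ q) = 1/4 → 0 = 3/4
~p = ~1/4 = 3/4
q → p = 1/2 → 1/4 = 3/4
~p ↔ (q → p) = 3/4 ↔ 3/4 = 1
p → (~p ↔ (q → p)) = 1/4 → 1 = 1
((((p ↔ p) ∧ q) ∧ p) → ~(q ↔ q)) → (p → (~p ↔ (q → p))) = 3/4 → 1 = 1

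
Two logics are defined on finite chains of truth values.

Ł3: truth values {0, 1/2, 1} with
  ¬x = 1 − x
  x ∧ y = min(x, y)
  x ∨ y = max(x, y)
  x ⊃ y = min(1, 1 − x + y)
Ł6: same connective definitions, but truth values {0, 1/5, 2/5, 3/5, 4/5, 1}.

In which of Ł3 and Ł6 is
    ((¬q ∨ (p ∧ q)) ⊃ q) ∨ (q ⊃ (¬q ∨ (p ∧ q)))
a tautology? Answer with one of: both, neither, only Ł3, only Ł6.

In Ł3: every assignment gives 1 — tautology.
In Ł6: every assignment gives 1 — tautology.

both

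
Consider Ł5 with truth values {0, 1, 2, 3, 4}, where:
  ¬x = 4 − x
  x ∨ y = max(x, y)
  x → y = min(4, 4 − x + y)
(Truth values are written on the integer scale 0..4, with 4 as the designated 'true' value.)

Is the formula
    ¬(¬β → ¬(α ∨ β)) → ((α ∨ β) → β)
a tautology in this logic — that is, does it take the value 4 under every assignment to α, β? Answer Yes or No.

No

Counterexample: take α = 3, β = 0.
¬β = ¬0 = 4
α ∨ β = 3 ∨ 0 = 3
¬(α ∨ β) = ¬3 = 1
¬β → ¬(α ∨ β) = 4 → 1 = 1
¬(¬β → ¬(α ∨ β)) = ¬1 = 3
(α ∨ β) → β = 3 → 0 = 1
¬(¬β → ¬(α ∨ β)) → ((α ∨ β) → β) = 3 → 1 = 2
This gives 2 ≠ 4.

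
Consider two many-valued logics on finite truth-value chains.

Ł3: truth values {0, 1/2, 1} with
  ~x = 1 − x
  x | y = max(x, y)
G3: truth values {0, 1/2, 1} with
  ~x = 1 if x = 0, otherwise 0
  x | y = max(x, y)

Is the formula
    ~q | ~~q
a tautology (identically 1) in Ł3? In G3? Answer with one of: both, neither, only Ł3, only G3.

In Ł3: at q = 1/2 the value is 1/2 — not a tautology.
In G3: every assignment gives 1 — tautology.

only G3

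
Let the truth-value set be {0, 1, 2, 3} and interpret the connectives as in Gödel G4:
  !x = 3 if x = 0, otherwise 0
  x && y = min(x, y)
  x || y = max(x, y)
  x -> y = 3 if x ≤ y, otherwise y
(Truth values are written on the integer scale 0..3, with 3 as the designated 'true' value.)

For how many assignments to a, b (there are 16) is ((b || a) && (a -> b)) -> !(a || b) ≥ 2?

4

a = 0, b = 0 ↦ 3  ≥
a = 0, b = 1 ↦ 0  <
a = 0, b = 2 ↦ 0  <
a = 0, b = 3 ↦ 0  <
a = 1, b = 0 ↦ 3  ≥
a = 1, b = 1 ↦ 0  <
a = 1, b = 2 ↦ 0  <
a = 1, b = 3 ↦ 0  <
a = 2, b = 0 ↦ 3  ≥
a = 2, b = 1 ↦ 0  <
a = 2, b = 2 ↦ 0  <
a = 2, b = 3 ↦ 0  <
a = 3, b = 0 ↦ 3  ≥
a = 3, b = 1 ↦ 0  <
a = 3, b = 2 ↦ 0  <
a = 3, b = 3 ↦ 0  <
So 4 of the 16 assignments meet the threshold.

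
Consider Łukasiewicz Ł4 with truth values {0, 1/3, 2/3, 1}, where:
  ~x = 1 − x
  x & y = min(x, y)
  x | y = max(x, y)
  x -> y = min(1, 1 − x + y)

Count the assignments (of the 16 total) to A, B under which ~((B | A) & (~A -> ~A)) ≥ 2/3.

A = 0, B = 0 ↦ 1  ≥
A = 0, B = 1/3 ↦ 2/3  ≥
A = 0, B = 2/3 ↦ 1/3  <
A = 0, B = 1 ↦ 0  <
A = 1/3, B = 0 ↦ 2/3  ≥
A = 1/3, B = 1/3 ↦ 2/3  ≥
A = 1/3, B = 2/3 ↦ 1/3  <
A = 1/3, B = 1 ↦ 0  <
A = 2/3, B = 0 ↦ 1/3  <
A = 2/3, B = 1/3 ↦ 1/3  <
A = 2/3, B = 2/3 ↦ 1/3  <
A = 2/3, B = 1 ↦ 0  <
A = 1, B = 0 ↦ 0  <
A = 1, B = 1/3 ↦ 0  <
A = 1, B = 2/3 ↦ 0  <
A = 1, B = 1 ↦ 0  <
So 4 of the 16 assignments meet the threshold.

4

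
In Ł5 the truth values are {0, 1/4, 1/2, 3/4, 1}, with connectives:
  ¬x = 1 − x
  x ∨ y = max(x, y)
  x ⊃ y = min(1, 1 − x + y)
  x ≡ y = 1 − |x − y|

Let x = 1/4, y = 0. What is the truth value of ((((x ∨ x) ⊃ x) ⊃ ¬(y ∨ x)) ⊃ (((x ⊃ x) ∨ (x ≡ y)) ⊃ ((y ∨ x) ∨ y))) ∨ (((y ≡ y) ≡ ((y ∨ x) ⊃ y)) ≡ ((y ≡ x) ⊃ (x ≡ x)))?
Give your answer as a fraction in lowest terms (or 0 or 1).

3/4

x ∨ x = 1/4 ∨ 1/4 = 1/4
(x ∨ x) ⊃ x = 1/4 ⊃ 1/4 = 1
y ∨ x = 0 ∨ 1/4 = 1/4
¬(y ∨ x) = ¬1/4 = 3/4
((x ∨ x) ⊃ x) ⊃ ¬(y ∨ x) = 1 ⊃ 3/4 = 3/4
x ⊃ x = 1/4 ⊃ 1/4 = 1
x ≡ y = 1/4 ≡ 0 = 3/4
(x ⊃ x) ∨ (x ≡ y) = 1 ∨ 3/4 = 1
y ∨ x = 0 ∨ 1/4 = 1/4
(y ∨ x) ∨ y = 1/4 ∨ 0 = 1/4
((x ⊃ x) ∨ (x ≡ y)) ⊃ ((y ∨ x) ∨ y) = 1 ⊃ 1/4 = 1/4
(((x ∨ x) ⊃ x) ⊃ ¬(y ∨ x)) ⊃ (((x ⊃ x) ∨ (x ≡ y)) ⊃ ((y ∨ x) ∨ y)) = 3/4 ⊃ 1/4 = 1/2
y ≡ y = 0 ≡ 0 = 1
y ∨ x = 0 ∨ 1/4 = 1/4
(y ∨ x) ⊃ y = 1/4 ⊃ 0 = 3/4
(y ≡ y) ≡ ((y ∨ x) ⊃ y) = 1 ≡ 3/4 = 3/4
y ≡ x = 0 ≡ 1/4 = 3/4
x ≡ x = 1/4 ≡ 1/4 = 1
(y ≡ x) ⊃ (x ≡ x) = 3/4 ⊃ 1 = 1
((y ≡ y) ≡ ((y ∨ x) ⊃ y)) ≡ ((y ≡ x) ⊃ (x ≡ x)) = 3/4 ≡ 1 = 3/4
((((x ∨ x) ⊃ x) ⊃ ¬(y ∨ x)) ⊃ (((x ⊃ x) ∨ (x ≡ y)) ⊃ ((y ∨ x) ∨ y))) ∨ (((y ≡ y) ≡ ((y ∨ x) ⊃ y)) ≡ ((y ≡ x) ⊃ (x ≡ x))) = 1/2 ∨ 3/4 = 3/4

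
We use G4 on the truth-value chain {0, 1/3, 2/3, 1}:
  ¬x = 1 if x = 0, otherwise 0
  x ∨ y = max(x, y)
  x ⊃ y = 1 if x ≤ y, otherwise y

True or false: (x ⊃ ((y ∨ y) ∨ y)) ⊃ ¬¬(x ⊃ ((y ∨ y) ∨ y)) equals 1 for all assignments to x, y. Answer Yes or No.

Yes

x = 0, y = 0 ↦ 1
x = 0, y = 1/3 ↦ 1
x = 0, y = 2/3 ↦ 1
x = 0, y = 1 ↦ 1
x = 1/3, y = 0 ↦ 1
x = 1/3, y = 1/3 ↦ 1
x = 1/3, y = 2/3 ↦ 1
x = 1/3, y = 1 ↦ 1
x = 2/3, y = 0 ↦ 1
x = 2/3, y = 1/3 ↦ 1
x = 2/3, y = 2/3 ↦ 1
x = 2/3, y = 1 ↦ 1
x = 1, y = 0 ↦ 1
x = 1, y = 1/3 ↦ 1
x = 1, y = 2/3 ↦ 1
x = 1, y = 1 ↦ 1
Every assignment gives a value ≥ 1.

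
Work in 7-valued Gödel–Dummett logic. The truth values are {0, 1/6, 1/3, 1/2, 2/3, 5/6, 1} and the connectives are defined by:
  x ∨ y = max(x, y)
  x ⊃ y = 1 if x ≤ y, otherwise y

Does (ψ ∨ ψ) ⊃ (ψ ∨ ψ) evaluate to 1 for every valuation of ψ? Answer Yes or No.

Yes

ψ = 0 ↦ 1
ψ = 1/6 ↦ 1
ψ = 1/3 ↦ 1
ψ = 1/2 ↦ 1
ψ = 2/3 ↦ 1
ψ = 5/6 ↦ 1
ψ = 1 ↦ 1
Every assignment gives a value ≥ 1.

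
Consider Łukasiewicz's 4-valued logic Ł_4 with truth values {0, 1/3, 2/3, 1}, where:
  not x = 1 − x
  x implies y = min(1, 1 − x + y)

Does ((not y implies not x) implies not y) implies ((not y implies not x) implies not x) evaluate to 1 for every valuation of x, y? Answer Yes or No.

No

Counterexample: take x = 2/3, y = 1/3.
not y = not 1/3 = 2/3
not x = not 2/3 = 1/3
not y implies not x = 2/3 implies 1/3 = 2/3
not y = not 1/3 = 2/3
(not y implies not x) implies not y = 2/3 implies 2/3 = 1
not y = not 1/3 = 2/3
not x = not 2/3 = 1/3
not y implies not x = 2/3 implies 1/3 = 2/3
not x = not 2/3 = 1/3
(not y implies not x) implies not x = 2/3 implies 1/3 = 2/3
((not y implies not x) implies not y) implies ((not y implies not x) implies not x) = 1 implies 2/3 = 2/3
This gives 2/3 ≠ 1.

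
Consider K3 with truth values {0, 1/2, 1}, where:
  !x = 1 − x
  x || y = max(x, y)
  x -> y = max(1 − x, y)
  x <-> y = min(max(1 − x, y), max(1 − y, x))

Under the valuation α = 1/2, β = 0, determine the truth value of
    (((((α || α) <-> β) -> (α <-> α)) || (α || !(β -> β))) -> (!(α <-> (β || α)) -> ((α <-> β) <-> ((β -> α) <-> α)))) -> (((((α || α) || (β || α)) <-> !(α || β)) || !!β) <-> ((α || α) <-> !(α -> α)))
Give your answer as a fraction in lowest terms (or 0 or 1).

α || α = 1/2 || 1/2 = 1/2
(α || α) <-> β = 1/2 <-> 0 = 1/2
α <-> α = 1/2 <-> 1/2 = 1/2
((α || α) <-> β) -> (α <-> α) = 1/2 -> 1/2 = 1/2
β -> β = 0 -> 0 = 1
!(β -> β) = !1 = 0
α || !(β -> β) = 1/2 || 0 = 1/2
(((α || α) <-> β) -> (α <-> α)) || (α || !(β -> β)) = 1/2 || 1/2 = 1/2
β || α = 0 || 1/2 = 1/2
α <-> (β || α) = 1/2 <-> 1/2 = 1/2
!(α <-> (β || α)) = !1/2 = 1/2
α <-> β = 1/2 <-> 0 = 1/2
β -> α = 0 -> 1/2 = 1
(β -> α) <-> α = 1 <-> 1/2 = 1/2
(α <-> β) <-> ((β -> α) <-> α) = 1/2 <-> 1/2 = 1/2
!(α <-> (β || α)) -> ((α <-> β) <-> ((β -> α) <-> α)) = 1/2 -> 1/2 = 1/2
((((α || α) <-> β) -> (α <-> α)) || (α || !(β -> β))) -> (!(α <-> (β || α)) -> ((α <-> β) <-> ((β -> α) <-> α))) = 1/2 -> 1/2 = 1/2
α || α = 1/2 || 1/2 = 1/2
β || α = 0 || 1/2 = 1/2
(α || α) || (β || α) = 1/2 || 1/2 = 1/2
α || β = 1/2 || 0 = 1/2
!(α || β) = !1/2 = 1/2
((α || α) || (β || α)) <-> !(α || β) = 1/2 <-> 1/2 = 1/2
!β = !0 = 1
!!β = !1 = 0
(((α || α) || (β || α)) <-> !(α || β)) || !!β = 1/2 || 0 = 1/2
α || α = 1/2 || 1/2 = 1/2
α -> α = 1/2 -> 1/2 = 1/2
!(α -> α) = !1/2 = 1/2
(α || α) <-> !(α -> α) = 1/2 <-> 1/2 = 1/2
((((α || α) || (β || α)) <-> !(α || β)) || !!β) <-> ((α || α) <-> !(α -> α)) = 1/2 <-> 1/2 = 1/2
(((((α || α) <-> β) -> (α <-> α)) || (α || !(β -> β))) -> (!(α <-> (β || α)) -> ((α <-> β) <-> ((β -> α) <-> α)))) -> (((((α || α) || (β || α)) <-> !(α || β)) || !!β) <-> ((α || α) <-> !(α -> α))) = 1/2 -> 1/2 = 1/2

1/2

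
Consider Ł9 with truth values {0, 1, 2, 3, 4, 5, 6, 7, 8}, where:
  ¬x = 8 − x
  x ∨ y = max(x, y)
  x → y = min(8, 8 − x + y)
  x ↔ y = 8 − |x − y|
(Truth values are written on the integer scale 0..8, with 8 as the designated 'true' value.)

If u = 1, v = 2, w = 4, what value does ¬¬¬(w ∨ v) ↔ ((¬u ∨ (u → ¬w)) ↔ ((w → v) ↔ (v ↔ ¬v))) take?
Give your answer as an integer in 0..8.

w ∨ v = 4 ∨ 2 = 4
¬(w ∨ v) = ¬4 = 4
¬¬(w ∨ v) = ¬4 = 4
¬¬¬(w ∨ v) = ¬4 = 4
¬u = ¬1 = 7
¬w = ¬4 = 4
u → ¬w = 1 → 4 = 8
¬u ∨ (u → ¬w) = 7 ∨ 8 = 8
w → v = 4 → 2 = 6
¬v = ¬2 = 6
v ↔ ¬v = 2 ↔ 6 = 4
(w → v) ↔ (v ↔ ¬v) = 6 ↔ 4 = 6
(¬u ∨ (u → ¬w)) ↔ ((w → v) ↔ (v ↔ ¬v)) = 8 ↔ 6 = 6
¬¬¬(w ∨ v) ↔ ((¬u ∨ (u → ¬w)) ↔ ((w → v) ↔ (v ↔ ¬v))) = 4 ↔ 6 = 6

6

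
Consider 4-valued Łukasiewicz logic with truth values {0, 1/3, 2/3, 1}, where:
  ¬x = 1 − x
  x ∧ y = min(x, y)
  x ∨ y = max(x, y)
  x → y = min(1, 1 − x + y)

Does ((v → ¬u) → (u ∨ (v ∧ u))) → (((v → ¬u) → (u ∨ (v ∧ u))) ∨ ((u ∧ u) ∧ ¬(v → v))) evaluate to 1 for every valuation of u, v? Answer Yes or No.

u = 0, v = 0 ↦ 1
u = 0, v = 1/3 ↦ 1
u = 0, v = 2/3 ↦ 1
u = 0, v = 1 ↦ 1
u = 1/3, v = 0 ↦ 1
u = 1/3, v = 1/3 ↦ 1
u = 1/3, v = 2/3 ↦ 1
u = 1/3, v = 1 ↦ 1
u = 2/3, v = 0 ↦ 1
u = 2/3, v = 1/3 ↦ 1
u = 2/3, v = 2/3 ↦ 1
u = 2/3, v = 1 ↦ 1
u = 1, v = 0 ↦ 1
u = 1, v = 1/3 ↦ 1
u = 1, v = 2/3 ↦ 1
u = 1, v = 1 ↦ 1
Every assignment gives a value ≥ 1.

Yes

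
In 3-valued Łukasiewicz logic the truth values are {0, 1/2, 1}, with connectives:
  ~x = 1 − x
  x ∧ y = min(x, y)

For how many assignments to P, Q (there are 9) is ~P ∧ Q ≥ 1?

1

P = 0, Q = 0 ↦ 0  <
P = 0, Q = 1/2 ↦ 1/2  <
P = 0, Q = 1 ↦ 1  ≥
P = 1/2, Q = 0 ↦ 0  <
P = 1/2, Q = 1/2 ↦ 1/2  <
P = 1/2, Q = 1 ↦ 1/2  <
P = 1, Q = 0 ↦ 0  <
P = 1, Q = 1/2 ↦ 0  <
P = 1, Q = 1 ↦ 0  <
So 1 of the 9 assignments meets the threshold.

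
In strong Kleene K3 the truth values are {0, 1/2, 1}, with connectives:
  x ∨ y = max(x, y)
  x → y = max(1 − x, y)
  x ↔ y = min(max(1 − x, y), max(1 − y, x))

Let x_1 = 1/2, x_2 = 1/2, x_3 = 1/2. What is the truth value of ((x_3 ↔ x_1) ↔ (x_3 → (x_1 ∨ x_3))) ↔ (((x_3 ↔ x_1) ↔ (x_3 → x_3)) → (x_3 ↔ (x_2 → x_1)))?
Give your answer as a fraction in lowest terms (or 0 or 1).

1/2

x_3 ↔ x_1 = 1/2 ↔ 1/2 = 1/2
x_1 ∨ x_3 = 1/2 ∨ 1/2 = 1/2
x_3 → (x_1 ∨ x_3) = 1/2 → 1/2 = 1/2
(x_3 ↔ x_1) ↔ (x_3 → (x_1 ∨ x_3)) = 1/2 ↔ 1/2 = 1/2
x_3 ↔ x_1 = 1/2 ↔ 1/2 = 1/2
x_3 → x_3 = 1/2 → 1/2 = 1/2
(x_3 ↔ x_1) ↔ (x_3 → x_3) = 1/2 ↔ 1/2 = 1/2
x_2 → x_1 = 1/2 → 1/2 = 1/2
x_3 ↔ (x_2 → x_1) = 1/2 ↔ 1/2 = 1/2
((x_3 ↔ x_1) ↔ (x_3 → x_3)) → (x_3 ↔ (x_2 → x_1)) = 1/2 → 1/2 = 1/2
((x_3 ↔ x_1) ↔ (x_3 → (x_1 ∨ x_3))) ↔ (((x_3 ↔ x_1) ↔ (x_3 → x_3)) → (x_3 ↔ (x_2 → x_1))) = 1/2 ↔ 1/2 = 1/2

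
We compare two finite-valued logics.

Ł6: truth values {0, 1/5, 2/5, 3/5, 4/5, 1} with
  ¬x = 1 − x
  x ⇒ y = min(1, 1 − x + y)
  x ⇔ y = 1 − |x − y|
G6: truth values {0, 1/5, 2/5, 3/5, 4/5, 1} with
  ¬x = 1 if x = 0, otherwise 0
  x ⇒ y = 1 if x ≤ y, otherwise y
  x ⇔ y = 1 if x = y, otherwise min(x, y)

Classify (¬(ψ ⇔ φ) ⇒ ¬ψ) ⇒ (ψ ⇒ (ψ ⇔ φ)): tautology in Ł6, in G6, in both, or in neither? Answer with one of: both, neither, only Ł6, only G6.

In Ł6: every assignment gives 1 — tautology.
In G6: at φ = 1/5, ψ = 2/5 the value is 1/5 — not a tautology.

only Ł6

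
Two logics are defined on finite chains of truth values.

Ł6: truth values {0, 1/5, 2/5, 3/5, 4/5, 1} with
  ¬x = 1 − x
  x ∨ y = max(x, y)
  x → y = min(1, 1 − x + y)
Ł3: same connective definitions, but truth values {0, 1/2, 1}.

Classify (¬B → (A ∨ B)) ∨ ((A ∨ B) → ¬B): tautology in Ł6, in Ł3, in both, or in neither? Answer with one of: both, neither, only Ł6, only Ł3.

both

In Ł6: every assignment gives 1 — tautology.
In Ł3: every assignment gives 1 — tautology.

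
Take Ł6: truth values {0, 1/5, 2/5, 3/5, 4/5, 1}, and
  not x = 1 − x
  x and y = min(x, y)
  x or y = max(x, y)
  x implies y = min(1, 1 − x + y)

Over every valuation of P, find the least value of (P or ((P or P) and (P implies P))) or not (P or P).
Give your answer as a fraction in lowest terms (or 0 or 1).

Take P = 2/5:
P or P = 2/5 or 2/5 = 2/5
P implies P = 2/5 implies 2/5 = 1
(P or P) and (P implies P) = 2/5 and 1 = 2/5
P or ((P or P) and (P implies P)) = 2/5 or 2/5 = 2/5
P or P = 2/5 or 2/5 = 2/5
not (P or P) = not 2/5 = 3/5
(P or ((P or P) and (P implies P))) or not (P or P) = 2/5 or 3/5 = 3/5
No assignment yields a value below 3/5, so this is the minimum.

3/5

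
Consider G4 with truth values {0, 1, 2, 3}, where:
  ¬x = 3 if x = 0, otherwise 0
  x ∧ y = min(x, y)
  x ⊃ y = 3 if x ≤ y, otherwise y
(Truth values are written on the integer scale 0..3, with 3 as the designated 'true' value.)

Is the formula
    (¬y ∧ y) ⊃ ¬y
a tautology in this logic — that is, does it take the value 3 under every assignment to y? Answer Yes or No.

y = 0 ↦ 3
y = 1 ↦ 3
y = 2 ↦ 3
y = 3 ↦ 3
Every assignment gives a value ≥ 3.

Yes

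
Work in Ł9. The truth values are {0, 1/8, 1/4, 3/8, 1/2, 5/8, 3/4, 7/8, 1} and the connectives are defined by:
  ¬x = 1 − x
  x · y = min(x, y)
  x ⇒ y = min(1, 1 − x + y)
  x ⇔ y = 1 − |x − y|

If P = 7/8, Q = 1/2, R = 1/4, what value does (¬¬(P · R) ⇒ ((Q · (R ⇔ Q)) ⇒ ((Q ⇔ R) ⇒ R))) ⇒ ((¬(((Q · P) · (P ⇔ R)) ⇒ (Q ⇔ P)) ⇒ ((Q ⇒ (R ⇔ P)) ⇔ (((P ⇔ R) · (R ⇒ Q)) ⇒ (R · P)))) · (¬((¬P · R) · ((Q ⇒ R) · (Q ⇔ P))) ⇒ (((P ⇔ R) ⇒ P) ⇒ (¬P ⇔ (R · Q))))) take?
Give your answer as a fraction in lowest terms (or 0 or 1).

1

P · R = 7/8 · 1/4 = 1/4
¬(P · R) = ¬1/4 = 3/4
¬¬(P · R) = ¬3/4 = 1/4
R ⇔ Q = 1/4 ⇔ 1/2 = 3/4
Q · (R ⇔ Q) = 1/2 · 3/4 = 1/2
Q ⇔ R = 1/2 ⇔ 1/4 = 3/4
(Q ⇔ R) ⇒ R = 3/4 ⇒ 1/4 = 1/2
(Q · (R ⇔ Q)) ⇒ ((Q ⇔ R) ⇒ R) = 1/2 ⇒ 1/2 = 1
¬¬(P · R) ⇒ ((Q · (R ⇔ Q)) ⇒ ((Q ⇔ R) ⇒ R)) = 1/4 ⇒ 1 = 1
Q · P = 1/2 · 7/8 = 1/2
P ⇔ R = 7/8 ⇔ 1/4 = 3/8
(Q · P) · (P ⇔ R) = 1/2 · 3/8 = 3/8
Q ⇔ P = 1/2 ⇔ 7/8 = 5/8
((Q · P) · (P ⇔ R)) ⇒ (Q ⇔ P) = 3/8 ⇒ 5/8 = 1
¬(((Q · P) · (P ⇔ R)) ⇒ (Q ⇔ P)) = ¬1 = 0
R ⇔ P = 1/4 ⇔ 7/8 = 3/8
Q ⇒ (R ⇔ P) = 1/2 ⇒ 3/8 = 7/8
P ⇔ R = 7/8 ⇔ 1/4 = 3/8
R ⇒ Q = 1/4 ⇒ 1/2 = 1
(P ⇔ R) · (R ⇒ Q) = 3/8 · 1 = 3/8
R · P = 1/4 · 7/8 = 1/4
((P ⇔ R) · (R ⇒ Q)) ⇒ (R · P) = 3/8 ⇒ 1/4 = 7/8
(Q ⇒ (R ⇔ P)) ⇔ (((P ⇔ R) · (R ⇒ Q)) ⇒ (R · P)) = 7/8 ⇔ 7/8 = 1
¬(((Q · P) · (P ⇔ R)) ⇒ (Q ⇔ P)) ⇒ ((Q ⇒ (R ⇔ P)) ⇔ (((P ⇔ R) · (R ⇒ Q)) ⇒ (R · P))) = 0 ⇒ 1 = 1
¬P = ¬7/8 = 1/8
¬P · R = 1/8 · 1/4 = 1/8
Q ⇒ R = 1/2 ⇒ 1/4 = 3/4
Q ⇔ P = 1/2 ⇔ 7/8 = 5/8
(Q ⇒ R) · (Q ⇔ P) = 3/4 · 5/8 = 5/8
(¬P · R) · ((Q ⇒ R) · (Q ⇔ P)) = 1/8 · 5/8 = 1/8
¬((¬P · R) · ((Q ⇒ R) · (Q ⇔ P))) = ¬1/8 = 7/8
P ⇔ R = 7/8 ⇔ 1/4 = 3/8
(P ⇔ R) ⇒ P = 3/8 ⇒ 7/8 = 1
¬P = ¬7/8 = 1/8
R · Q = 1/4 · 1/2 = 1/4
¬P ⇔ (R · Q) = 1/8 ⇔ 1/4 = 7/8
((P ⇔ R) ⇒ P) ⇒ (¬P ⇔ (R · Q)) = 1 ⇒ 7/8 = 7/8
¬((¬P · R) · ((Q ⇒ R) · (Q ⇔ P))) ⇒ (((P ⇔ R) ⇒ P) ⇒ (¬P ⇔ (R · Q))) = 7/8 ⇒ 7/8 = 1
(¬(((Q · P) · (P ⇔ R)) ⇒ (Q ⇔ P)) ⇒ ((Q ⇒ (R ⇔ P)) ⇔ (((P ⇔ R) · (R ⇒ Q)) ⇒ (R · P)))) · (¬((¬P · R) · ((Q ⇒ R) · (Q ⇔ P))) ⇒ (((P ⇔ R) ⇒ P) ⇒ (¬P ⇔ (R · Q)))) = 1 · 1 = 1
(¬¬(P · R) ⇒ ((Q · (R ⇔ Q)) ⇒ ((Q ⇔ R) ⇒ R))) ⇒ ((¬(((Q · P) · (P ⇔ R)) ⇒ (Q ⇔ P)) ⇒ ((Q ⇒ (R ⇔ P)) ⇔ (((P ⇔ R) · (R ⇒ Q)) ⇒ (R · P)))) · (¬((¬P · R) · ((Q ⇒ R) · (Q ⇔ P))) ⇒ (((P ⇔ R) ⇒ P) ⇒ (¬P ⇔ (R · Q))))) = 1 ⇒ 1 = 1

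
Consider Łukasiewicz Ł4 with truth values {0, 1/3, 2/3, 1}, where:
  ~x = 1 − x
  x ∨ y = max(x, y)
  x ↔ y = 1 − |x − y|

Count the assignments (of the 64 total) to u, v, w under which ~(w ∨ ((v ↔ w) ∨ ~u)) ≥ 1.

value 1: 1 assignment (counts)
value 2/3: 5 assignments
value 1/3: 21 assignments
value 0: 37 assignments
So 1 of the 64 assignments meets the threshold.

1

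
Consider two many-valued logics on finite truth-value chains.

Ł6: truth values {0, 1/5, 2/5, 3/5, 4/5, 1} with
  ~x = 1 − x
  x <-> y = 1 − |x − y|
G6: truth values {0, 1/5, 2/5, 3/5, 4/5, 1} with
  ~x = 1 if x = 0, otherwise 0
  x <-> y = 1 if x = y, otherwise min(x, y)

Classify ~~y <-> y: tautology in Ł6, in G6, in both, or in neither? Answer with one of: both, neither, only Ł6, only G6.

only Ł6

In Ł6: every assignment gives 1 — tautology.
In G6: at y = 1/5 the value is 1/5 — not a tautology.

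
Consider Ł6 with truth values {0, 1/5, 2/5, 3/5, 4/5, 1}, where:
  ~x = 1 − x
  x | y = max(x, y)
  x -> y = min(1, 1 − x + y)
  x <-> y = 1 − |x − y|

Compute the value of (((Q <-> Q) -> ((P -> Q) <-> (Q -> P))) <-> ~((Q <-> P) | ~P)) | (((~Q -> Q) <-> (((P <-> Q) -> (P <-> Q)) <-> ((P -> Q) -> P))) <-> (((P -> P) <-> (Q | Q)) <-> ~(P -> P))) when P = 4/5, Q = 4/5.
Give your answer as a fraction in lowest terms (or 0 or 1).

Q <-> Q = 4/5 <-> 4/5 = 1
P -> Q = 4/5 -> 4/5 = 1
Q -> P = 4/5 -> 4/5 = 1
(P -> Q) <-> (Q -> P) = 1 <-> 1 = 1
(Q <-> Q) -> ((P -> Q) <-> (Q -> P)) = 1 -> 1 = 1
Q <-> P = 4/5 <-> 4/5 = 1
~P = ~4/5 = 1/5
(Q <-> P) | ~P = 1 | 1/5 = 1
~((Q <-> P) | ~P) = ~1 = 0
((Q <-> Q) -> ((P -> Q) <-> (Q -> P))) <-> ~((Q <-> P) | ~P) = 1 <-> 0 = 0
~Q = ~4/5 = 1/5
~Q -> Q = 1/5 -> 4/5 = 1
P <-> Q = 4/5 <-> 4/5 = 1
P <-> Q = 4/5 <-> 4/5 = 1
(P <-> Q) -> (P <-> Q) = 1 -> 1 = 1
P -> Q = 4/5 -> 4/5 = 1
(P -> Q) -> P = 1 -> 4/5 = 4/5
((P <-> Q) -> (P <-> Q)) <-> ((P -> Q) -> P) = 1 <-> 4/5 = 4/5
(~Q -> Q) <-> (((P <-> Q) -> (P <-> Q)) <-> ((P -> Q) -> P)) = 1 <-> 4/5 = 4/5
P -> P = 4/5 -> 4/5 = 1
Q | Q = 4/5 | 4/5 = 4/5
(P -> P) <-> (Q | Q) = 1 <-> 4/5 = 4/5
P -> P = 4/5 -> 4/5 = 1
~(P -> P) = ~1 = 0
((P -> P) <-> (Q | Q)) <-> ~(P -> P) = 4/5 <-> 0 = 1/5
((~Q -> Q) <-> (((P <-> Q) -> (P <-> Q)) <-> ((P -> Q) -> P))) <-> (((P -> P) <-> (Q | Q)) <-> ~(P -> P)) = 4/5 <-> 1/5 = 2/5
(((Q <-> Q) -> ((P -> Q) <-> (Q -> P))) <-> ~((Q <-> P) | ~P)) | (((~Q -> Q) <-> (((P <-> Q) -> (P <-> Q)) <-> ((P -> Q) -> P))) <-> (((P -> P) <-> (Q | Q)) <-> ~(P -> P))) = 0 | 2/5 = 2/5

2/5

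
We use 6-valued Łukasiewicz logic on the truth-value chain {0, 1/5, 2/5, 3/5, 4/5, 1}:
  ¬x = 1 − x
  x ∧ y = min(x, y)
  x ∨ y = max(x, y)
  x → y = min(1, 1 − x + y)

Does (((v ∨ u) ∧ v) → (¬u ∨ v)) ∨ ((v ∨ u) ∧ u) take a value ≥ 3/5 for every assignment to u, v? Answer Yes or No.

At u = 3/5, v = 1/5, for instance:
v ∨ u = 1/5 ∨ 3/5 = 3/5
(v ∨ u) ∧ v = 3/5 ∧ 1/5 = 1/5
¬u = ¬3/5 = 2/5
¬u ∨ v = 2/5 ∨ 1/5 = 2/5
((v ∨ u) ∧ v) → (¬u ∨ v) = 1/5 → 2/5 = 1
v ∨ u = 1/5 ∨ 3/5 = 3/5
(v ∨ u) ∧ u = 3/5 ∧ 3/5 = 3/5
(((v ∨ u) ∧ v) → (¬u ∨ v)) ∨ ((v ∨ u) ∧ u) = 1 ∨ 3/5 = 1
and checking the remaining 35 assignments likewise gives ≥ 3/5 in every case.

Yes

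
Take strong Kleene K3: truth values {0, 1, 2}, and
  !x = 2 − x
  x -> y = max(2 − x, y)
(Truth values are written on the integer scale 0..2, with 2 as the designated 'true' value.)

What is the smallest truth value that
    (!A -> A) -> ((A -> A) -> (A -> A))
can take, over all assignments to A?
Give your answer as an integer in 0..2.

1

Take A = 1:
!A = !1 = 1
!A -> A = 1 -> 1 = 1
A -> A = 1 -> 1 = 1
A -> A = 1 -> 1 = 1
(A -> A) -> (A -> A) = 1 -> 1 = 1
(!A -> A) -> ((A -> A) -> (A -> A)) = 1 -> 1 = 1
No assignment yields a value below 1, so this is the minimum.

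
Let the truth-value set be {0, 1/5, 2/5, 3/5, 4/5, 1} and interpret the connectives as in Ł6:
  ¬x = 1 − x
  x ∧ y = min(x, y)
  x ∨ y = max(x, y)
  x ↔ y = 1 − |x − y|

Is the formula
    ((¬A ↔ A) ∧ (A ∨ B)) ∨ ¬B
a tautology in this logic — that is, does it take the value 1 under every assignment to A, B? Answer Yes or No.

Counterexample: take A = 0, B = 1/5.
¬A = ¬0 = 1
¬A ↔ A = 1 ↔ 0 = 0
A ∨ B = 0 ∨ 1/5 = 1/5
(¬A ↔ A) ∧ (A ∨ B) = 0 ∧ 1/5 = 0
¬B = ¬1/5 = 4/5
((¬A ↔ A) ∧ (A ∨ B)) ∨ ¬B = 0 ∨ 4/5 = 4/5
This gives 4/5 ≠ 1.

No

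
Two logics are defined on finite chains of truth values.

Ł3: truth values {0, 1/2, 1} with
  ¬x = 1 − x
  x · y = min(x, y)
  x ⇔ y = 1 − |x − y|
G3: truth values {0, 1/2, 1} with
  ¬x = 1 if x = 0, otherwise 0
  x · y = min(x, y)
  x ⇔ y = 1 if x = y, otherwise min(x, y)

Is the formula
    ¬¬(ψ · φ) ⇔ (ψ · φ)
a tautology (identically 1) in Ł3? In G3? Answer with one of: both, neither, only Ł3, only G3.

In Ł3: every assignment gives 1 — tautology.
In G3: at φ = 1/2, ψ = 1/2 the value is 1/2 — not a tautology.

only Ł3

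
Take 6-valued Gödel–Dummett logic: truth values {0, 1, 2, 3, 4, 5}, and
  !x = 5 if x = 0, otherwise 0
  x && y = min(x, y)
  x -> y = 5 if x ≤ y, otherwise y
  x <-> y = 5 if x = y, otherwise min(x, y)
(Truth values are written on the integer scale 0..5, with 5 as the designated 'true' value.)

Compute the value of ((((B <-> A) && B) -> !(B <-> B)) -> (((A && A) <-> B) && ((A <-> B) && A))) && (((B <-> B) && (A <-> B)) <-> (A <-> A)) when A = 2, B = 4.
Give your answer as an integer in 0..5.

2

B <-> A = 4 <-> 2 = 2
(B <-> A) && B = 2 && 4 = 2
B <-> B = 4 <-> 4 = 5
!(B <-> B) = !5 = 0
((B <-> A) && B) -> !(B <-> B) = 2 -> 0 = 0
A && A = 2 && 2 = 2
(A && A) <-> B = 2 <-> 4 = 2
A <-> B = 2 <-> 4 = 2
(A <-> B) && A = 2 && 2 = 2
((A && A) <-> B) && ((A <-> B) && A) = 2 && 2 = 2
(((B <-> A) && B) -> !(B <-> B)) -> (((A && A) <-> B) && ((A <-> B) && A)) = 0 -> 2 = 5
B <-> B = 4 <-> 4 = 5
A <-> B = 2 <-> 4 = 2
(B <-> B) && (A <-> B) = 5 && 2 = 2
A <-> A = 2 <-> 2 = 5
((B <-> B) && (A <-> B)) <-> (A <-> A) = 2 <-> 5 = 2
((((B <-> A) && B) -> !(B <-> B)) -> (((A && A) <-> B) && ((A <-> B) && A))) && (((B <-> B) && (A <-> B)) <-> (A <-> A)) = 5 && 2 = 2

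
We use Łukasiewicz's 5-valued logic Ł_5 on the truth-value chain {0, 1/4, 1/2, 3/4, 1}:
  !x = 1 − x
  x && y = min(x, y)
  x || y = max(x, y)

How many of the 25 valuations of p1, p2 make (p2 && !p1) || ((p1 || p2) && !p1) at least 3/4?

value 1: 1 assignment (counts)
value 3/4: 3 assignments (counts)
value 1/2: 7 assignments
value 1/4: 8 assignments
value 0: 6 assignments
So 4 of the 25 assignments meet the threshold.

4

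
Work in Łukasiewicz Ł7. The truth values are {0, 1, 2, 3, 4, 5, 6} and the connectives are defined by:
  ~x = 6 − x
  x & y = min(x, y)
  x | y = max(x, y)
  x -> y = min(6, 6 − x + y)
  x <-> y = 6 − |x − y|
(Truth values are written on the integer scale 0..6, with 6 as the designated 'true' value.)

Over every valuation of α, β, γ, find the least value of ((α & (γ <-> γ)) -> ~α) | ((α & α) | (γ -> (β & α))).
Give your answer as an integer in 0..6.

4

Take α = 4, β = 0, γ = 2:
γ <-> γ = 2 <-> 2 = 6
α & (γ <-> γ) = 4 & 6 = 4
~α = ~4 = 2
(α & (γ <-> γ)) -> ~α = 4 -> 2 = 4
α & α = 4 & 4 = 4
β & α = 0 & 4 = 0
γ -> (β & α) = 2 -> 0 = 4
(α & α) | (γ -> (β & α)) = 4 | 4 = 4
((α & (γ <-> γ)) -> ~α) | ((α & α) | (γ -> (β & α))) = 4 | 4 = 4
No assignment yields a value below 4, so this is the minimum.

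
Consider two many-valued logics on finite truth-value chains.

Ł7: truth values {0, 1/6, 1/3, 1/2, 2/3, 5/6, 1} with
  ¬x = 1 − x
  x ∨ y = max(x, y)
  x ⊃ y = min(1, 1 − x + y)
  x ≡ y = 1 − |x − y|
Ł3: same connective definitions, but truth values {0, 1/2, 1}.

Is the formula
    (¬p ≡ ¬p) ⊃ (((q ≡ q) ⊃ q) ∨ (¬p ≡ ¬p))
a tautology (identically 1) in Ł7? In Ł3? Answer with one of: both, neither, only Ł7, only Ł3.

both

In Ł7: every assignment gives 1 — tautology.
In Ł3: every assignment gives 1 — tautology.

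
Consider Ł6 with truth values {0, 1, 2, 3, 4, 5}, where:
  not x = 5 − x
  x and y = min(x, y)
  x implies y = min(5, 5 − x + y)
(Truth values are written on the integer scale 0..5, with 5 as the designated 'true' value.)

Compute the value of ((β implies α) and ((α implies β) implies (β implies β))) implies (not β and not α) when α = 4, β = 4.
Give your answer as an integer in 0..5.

β implies α = 4 implies 4 = 5
α implies β = 4 implies 4 = 5
β implies β = 4 implies 4 = 5
(α implies β) implies (β implies β) = 5 implies 5 = 5
(β implies α) and ((α implies β) implies (β implies β)) = 5 and 5 = 5
not β = not 4 = 1
not α = not 4 = 1
not β and not α = 1 and 1 = 1
((β implies α) and ((α implies β) implies (β implies β))) implies (not β and not α) = 5 implies 1 = 1

1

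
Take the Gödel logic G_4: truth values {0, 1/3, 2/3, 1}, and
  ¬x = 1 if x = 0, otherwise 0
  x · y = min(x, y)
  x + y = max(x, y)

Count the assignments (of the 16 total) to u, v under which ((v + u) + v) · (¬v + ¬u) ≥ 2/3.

u = 0, v = 0 ↦ 0  <
u = 0, v = 1/3 ↦ 1/3  <
u = 0, v = 2/3 ↦ 2/3  ≥
u = 0, v = 1 ↦ 1  ≥
u = 1/3, v = 0 ↦ 1/3  <
u = 1/3, v = 1/3 ↦ 0  <
u = 1/3, v = 2/3 ↦ 0  <
u = 1/3, v = 1 ↦ 0  <
u = 2/3, v = 0 ↦ 2/3  ≥
u = 2/3, v = 1/3 ↦ 0  <
u = 2/3, v = 2/3 ↦ 0  <
u = 2/3, v = 1 ↦ 0  <
u = 1, v = 0 ↦ 1  ≥
u = 1, v = 1/3 ↦ 0  <
u = 1, v = 2/3 ↦ 0  <
u = 1, v = 1 ↦ 0  <
So 4 of the 16 assignments meet the threshold.

4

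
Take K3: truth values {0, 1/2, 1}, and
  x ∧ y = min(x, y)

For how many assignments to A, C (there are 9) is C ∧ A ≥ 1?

1

A = 0, C = 0 ↦ 0  <
A = 0, C = 1/2 ↦ 0  <
A = 0, C = 1 ↦ 0  <
A = 1/2, C = 0 ↦ 0  <
A = 1/2, C = 1/2 ↦ 1/2  <
A = 1/2, C = 1 ↦ 1/2  <
A = 1, C = 0 ↦ 0  <
A = 1, C = 1/2 ↦ 1/2  <
A = 1, C = 1 ↦ 1  ≥
So 1 of the 9 assignments meets the threshold.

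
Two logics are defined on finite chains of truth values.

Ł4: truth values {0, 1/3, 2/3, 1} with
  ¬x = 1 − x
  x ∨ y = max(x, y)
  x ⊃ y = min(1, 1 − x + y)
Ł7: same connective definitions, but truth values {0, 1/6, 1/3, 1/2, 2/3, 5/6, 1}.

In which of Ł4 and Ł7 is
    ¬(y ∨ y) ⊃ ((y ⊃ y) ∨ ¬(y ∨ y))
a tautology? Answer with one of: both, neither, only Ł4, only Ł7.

both

In Ł4: every assignment gives 1 — tautology.
In Ł7: every assignment gives 1 — tautology.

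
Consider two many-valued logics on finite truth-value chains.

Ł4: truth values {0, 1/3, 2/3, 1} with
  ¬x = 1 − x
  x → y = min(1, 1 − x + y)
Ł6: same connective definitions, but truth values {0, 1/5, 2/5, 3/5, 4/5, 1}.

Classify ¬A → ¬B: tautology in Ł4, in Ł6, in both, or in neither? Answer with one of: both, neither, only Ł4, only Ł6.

In Ł4: at A = 0, B = 1/3 the value is 2/3 — not a tautology.
In Ł6: at A = 0, B = 1/5 the value is 4/5 — not a tautology.

neither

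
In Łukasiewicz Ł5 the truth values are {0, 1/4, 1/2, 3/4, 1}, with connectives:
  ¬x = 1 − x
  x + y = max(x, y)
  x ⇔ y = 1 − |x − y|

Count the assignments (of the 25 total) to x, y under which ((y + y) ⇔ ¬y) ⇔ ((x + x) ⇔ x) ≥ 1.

value 1: 5 assignments (counts)
value 1/2: 10 assignments
value 0: 10 assignments
So 5 of the 25 assignments meet the threshold.

5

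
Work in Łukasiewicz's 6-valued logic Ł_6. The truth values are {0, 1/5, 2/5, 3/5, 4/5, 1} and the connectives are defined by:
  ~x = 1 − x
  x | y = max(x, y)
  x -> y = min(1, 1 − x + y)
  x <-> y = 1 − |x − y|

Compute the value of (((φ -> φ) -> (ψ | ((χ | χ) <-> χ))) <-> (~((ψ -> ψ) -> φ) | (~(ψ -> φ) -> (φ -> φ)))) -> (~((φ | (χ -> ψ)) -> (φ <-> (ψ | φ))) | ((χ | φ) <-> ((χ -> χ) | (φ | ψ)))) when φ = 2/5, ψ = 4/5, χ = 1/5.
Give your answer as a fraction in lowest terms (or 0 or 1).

2/5

φ -> φ = 2/5 -> 2/5 = 1
χ | χ = 1/5 | 1/5 = 1/5
(χ | χ) <-> χ = 1/5 <-> 1/5 = 1
ψ | ((χ | χ) <-> χ) = 4/5 | 1 = 1
(φ -> φ) -> (ψ | ((χ | χ) <-> χ)) = 1 -> 1 = 1
ψ -> ψ = 4/5 -> 4/5 = 1
(ψ -> ψ) -> φ = 1 -> 2/5 = 2/5
~((ψ -> ψ) -> φ) = ~2/5 = 3/5
ψ -> φ = 4/5 -> 2/5 = 3/5
~(ψ -> φ) = ~3/5 = 2/5
φ -> φ = 2/5 -> 2/5 = 1
~(ψ -> φ) -> (φ -> φ) = 2/5 -> 1 = 1
~((ψ -> ψ) -> φ) | (~(ψ -> φ) -> (φ -> φ)) = 3/5 | 1 = 1
((φ -> φ) -> (ψ | ((χ | χ) <-> χ))) <-> (~((ψ -> ψ) -> φ) | (~(ψ -> φ) -> (φ -> φ))) = 1 <-> 1 = 1
χ -> ψ = 1/5 -> 4/5 = 1
φ | (χ -> ψ) = 2/5 | 1 = 1
ψ | φ = 4/5 | 2/5 = 4/5
φ <-> (ψ | φ) = 2/5 <-> 4/5 = 3/5
(φ | (χ -> ψ)) -> (φ <-> (ψ | φ)) = 1 -> 3/5 = 3/5
~((φ | (χ -> ψ)) -> (φ <-> (ψ | φ))) = ~3/5 = 2/5
χ | φ = 1/5 | 2/5 = 2/5
χ -> χ = 1/5 -> 1/5 = 1
φ | ψ = 2/5 | 4/5 = 4/5
(χ -> χ) | (φ | ψ) = 1 | 4/5 = 1
(χ | φ) <-> ((χ -> χ) | (φ | ψ)) = 2/5 <-> 1 = 2/5
~((φ | (χ -> ψ)) -> (φ <-> (ψ | φ))) | ((χ | φ) <-> ((χ -> χ) | (φ | ψ))) = 2/5 | 2/5 = 2/5
(((φ -> φ) -> (ψ | ((χ | χ) <-> χ))) <-> (~((ψ -> ψ) -> φ) | (~(ψ -> φ) -> (φ -> φ)))) -> (~((φ | (χ -> ψ)) -> (φ <-> (ψ | φ))) | ((χ | φ) <-> ((χ -> χ) | (φ | ψ)))) = 1 -> 2/5 = 2/5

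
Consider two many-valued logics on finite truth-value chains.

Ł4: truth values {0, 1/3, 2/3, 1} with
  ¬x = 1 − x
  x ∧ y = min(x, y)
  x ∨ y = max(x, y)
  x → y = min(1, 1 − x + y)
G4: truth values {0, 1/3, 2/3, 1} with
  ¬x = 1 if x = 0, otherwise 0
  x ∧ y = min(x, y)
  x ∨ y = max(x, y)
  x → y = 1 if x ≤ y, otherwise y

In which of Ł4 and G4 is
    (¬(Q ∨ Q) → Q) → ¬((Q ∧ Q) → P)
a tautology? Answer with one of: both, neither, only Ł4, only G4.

In Ł4: at P = 0, Q = 1/3 the value is 2/3 — not a tautology.
In G4: at P = 1/3, Q = 1/3 the value is 0 — not a tautology.

neither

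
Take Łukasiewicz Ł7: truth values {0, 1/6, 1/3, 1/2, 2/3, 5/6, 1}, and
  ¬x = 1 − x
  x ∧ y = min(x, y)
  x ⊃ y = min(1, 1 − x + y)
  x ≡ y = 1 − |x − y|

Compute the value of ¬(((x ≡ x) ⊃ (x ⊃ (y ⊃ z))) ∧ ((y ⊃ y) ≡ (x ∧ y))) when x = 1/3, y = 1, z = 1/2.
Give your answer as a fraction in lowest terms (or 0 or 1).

2/3

x ≡ x = 1/3 ≡ 1/3 = 1
y ⊃ z = 1 ⊃ 1/2 = 1/2
x ⊃ (y ⊃ z) = 1/3 ⊃ 1/2 = 1
(x ≡ x) ⊃ (x ⊃ (y ⊃ z)) = 1 ⊃ 1 = 1
y ⊃ y = 1 ⊃ 1 = 1
x ∧ y = 1/3 ∧ 1 = 1/3
(y ⊃ y) ≡ (x ∧ y) = 1 ≡ 1/3 = 1/3
((x ≡ x) ⊃ (x ⊃ (y ⊃ z))) ∧ ((y ⊃ y) ≡ (x ∧ y)) = 1 ∧ 1/3 = 1/3
¬(((x ≡ x) ⊃ (x ⊃ (y ⊃ z))) ∧ ((y ⊃ y) ≡ (x ∧ y))) = ¬1/3 = 2/3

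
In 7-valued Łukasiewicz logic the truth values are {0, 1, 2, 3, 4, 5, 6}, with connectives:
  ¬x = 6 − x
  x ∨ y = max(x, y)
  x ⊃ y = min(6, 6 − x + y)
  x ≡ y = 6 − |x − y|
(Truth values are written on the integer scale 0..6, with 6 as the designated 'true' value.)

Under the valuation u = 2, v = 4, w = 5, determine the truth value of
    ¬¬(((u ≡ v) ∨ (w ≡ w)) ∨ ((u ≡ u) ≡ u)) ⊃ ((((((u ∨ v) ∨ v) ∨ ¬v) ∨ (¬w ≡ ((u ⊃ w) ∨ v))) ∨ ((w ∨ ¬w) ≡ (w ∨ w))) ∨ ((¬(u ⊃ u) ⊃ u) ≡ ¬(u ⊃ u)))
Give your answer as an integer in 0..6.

u ≡ v = 2 ≡ 4 = 4
w ≡ w = 5 ≡ 5 = 6
(u ≡ v) ∨ (w ≡ w) = 4 ∨ 6 = 6
u ≡ u = 2 ≡ 2 = 6
(u ≡ u) ≡ u = 6 ≡ 2 = 2
((u ≡ v) ∨ (w ≡ w)) ∨ ((u ≡ u) ≡ u) = 6 ∨ 2 = 6
¬(((u ≡ v) ∨ (w ≡ w)) ∨ ((u ≡ u) ≡ u)) = ¬6 = 0
¬¬(((u ≡ v) ∨ (w ≡ w)) ∨ ((u ≡ u) ≡ u)) = ¬0 = 6
u ∨ v = 2 ∨ 4 = 4
(u ∨ v) ∨ v = 4 ∨ 4 = 4
¬v = ¬4 = 2
((u ∨ v) ∨ v) ∨ ¬v = 4 ∨ 2 = 4
¬w = ¬5 = 1
u ⊃ w = 2 ⊃ 5 = 6
(u ⊃ w) ∨ v = 6 ∨ 4 = 6
¬w ≡ ((u ⊃ w) ∨ v) = 1 ≡ 6 = 1
(((u ∨ v) ∨ v) ∨ ¬v) ∨ (¬w ≡ ((u ⊃ w) ∨ v)) = 4 ∨ 1 = 4
¬w = ¬5 = 1
w ∨ ¬w = 5 ∨ 1 = 5
w ∨ w = 5 ∨ 5 = 5
(w ∨ ¬w) ≡ (w ∨ w) = 5 ≡ 5 = 6
((((u ∨ v) ∨ v) ∨ ¬v) ∨ (¬w ≡ ((u ⊃ w) ∨ v))) ∨ ((w ∨ ¬w) ≡ (w ∨ w)) = 4 ∨ 6 = 6
u ⊃ u = 2 ⊃ 2 = 6
¬(u ⊃ u) = ¬6 = 0
¬(u ⊃ u) ⊃ u = 0 ⊃ 2 = 6
u ⊃ u = 2 ⊃ 2 = 6
¬(u ⊃ u) = ¬6 = 0
(¬(u ⊃ u) ⊃ u) ≡ ¬(u ⊃ u) = 6 ≡ 0 = 0
(((((u ∨ v) ∨ v) ∨ ¬v) ∨ (¬w ≡ ((u ⊃ w) ∨ v))) ∨ ((w ∨ ¬w) ≡ (w ∨ w))) ∨ ((¬(u ⊃ u) ⊃ u) ≡ ¬(u ⊃ u)) = 6 ∨ 0 = 6
¬¬(((u ≡ v) ∨ (w ≡ w)) ∨ ((u ≡ u) ≡ u)) ⊃ ((((((u ∨ v) ∨ v) ∨ ¬v) ∨ (¬w ≡ ((u ⊃ w) ∨ v))) ∨ ((w ∨ ¬w) ≡ (w ∨ w))) ∨ ((¬(u ⊃ u) ⊃ u) ≡ ¬(u ⊃ u))) = 6 ⊃ 6 = 6

6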